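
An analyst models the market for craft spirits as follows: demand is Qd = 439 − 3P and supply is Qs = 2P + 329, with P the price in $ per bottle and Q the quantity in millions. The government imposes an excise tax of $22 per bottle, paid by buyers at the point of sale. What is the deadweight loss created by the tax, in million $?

Without the tax, 439 − 3P = 2P + 329 gives 5P = 110, so P* = $22 and Q* = 373.
With the tax collected from buyers, demand (in seller-price terms) shifts: Qd = 439 − 3(P + 22).
Solving gives Q = 346.6 with buyers paying $30.8 and suppliers receiving $8.8 (the $22 wedge).
Quantity falls by |ΔQ| = |373 − 346.6| = 26.4.
DWL = ½ · t · |ΔQ| = ½ · 22 · 26.4 = $290.4.

Deadweight loss = $290.4 million.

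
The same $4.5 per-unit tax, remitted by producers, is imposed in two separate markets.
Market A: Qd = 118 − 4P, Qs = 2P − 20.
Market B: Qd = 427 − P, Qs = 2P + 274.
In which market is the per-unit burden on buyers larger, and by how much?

Market A: pre-tax P* = $23, Q* = 26; post-tax Q = 20; per-unit burden on buyers = $1.5.
Market B: pre-tax P* = $51, Q* = 376; post-tax Q = 373; per-unit burden on buyers = $3.
Difference: $1.5 vs $3 → market B is larger by $1.5.

Market B, by $1.5.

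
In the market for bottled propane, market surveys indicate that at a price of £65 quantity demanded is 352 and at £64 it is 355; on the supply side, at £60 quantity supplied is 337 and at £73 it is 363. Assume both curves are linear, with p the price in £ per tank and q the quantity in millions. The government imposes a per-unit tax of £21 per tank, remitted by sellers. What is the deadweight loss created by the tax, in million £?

Demand slope: (355 − 352)/(64 − 65) = -3, so qd = 547 − 3p.
Supply slope: (363 − 337)/(73 − 60) = 2, so qs = 2p + 217.
Before the tax: set 547 − 3p = 2p + 217 → p* = £66, q* = 349.
With the tax collected from sellers, supply shifts: qs = 2(p − 21) + 217.
New equilibrium: consumers pay £74.4, sellers receive £53.4, q = 323.8. (Wedge: pb − ps = 21.)
Quantity falls by |ΔQ| = |349 − 323.8| = 25.2.
DWL = ½ · t · |ΔQ| = ½ · 21 · 25.2 = £264.6.

Deadweight loss = £264.6 million.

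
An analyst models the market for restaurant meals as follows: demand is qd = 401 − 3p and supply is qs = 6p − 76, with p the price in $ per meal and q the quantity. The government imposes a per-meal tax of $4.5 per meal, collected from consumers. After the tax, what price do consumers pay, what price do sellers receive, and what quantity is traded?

Without the tax, 401 − 3p = 6p − 76 gives 9p = 477, so p* = $53 and q* = 242.
With the tax collected from consumers, demand (in seller-price terms) shifts: qd = 401 − 3(p + 4.5).
Solving gives q = 233 with consumers paying $56 and sellers receiving $51.5 (the $4.5 wedge).

Consumers pay $56; sellers receive $51.5; quantity = 233.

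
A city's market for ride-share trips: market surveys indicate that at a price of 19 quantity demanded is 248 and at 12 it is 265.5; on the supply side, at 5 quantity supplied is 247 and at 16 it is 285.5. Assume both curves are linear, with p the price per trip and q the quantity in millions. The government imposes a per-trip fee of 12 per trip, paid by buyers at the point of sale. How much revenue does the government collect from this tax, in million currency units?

Tax revenue = 3006 million.

Demand slope: (265.5 − 248)/(12 − 19) = -2.5, so qd = 295.5 − 2.5p.
Supply slope: (285.5 − 247)/(16 − 5) = 3.5, so qs = 3.5p + 229.5.
Before the tax: set 295.5 − 2.5p = 3.5p + 229.5 → p* = 11, q* = 268.
With the tax collected from buyers, demand (in seller-price terms) shifts: qd = 295.5 − 2.5(p + 12).
New equilibrium: buyers pay 18, producers receive 6, q = 250.5. (Wedge: pb − ps = 12.)
Revenue = t · Q = 12 · 250.5 = 3006.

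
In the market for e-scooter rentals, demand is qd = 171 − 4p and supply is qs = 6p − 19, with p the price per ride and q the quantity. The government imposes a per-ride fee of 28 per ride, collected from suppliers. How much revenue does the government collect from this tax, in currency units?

Without the tax, 171 − 4p = 6p − 19 gives 10p = 190, so p* = 19 and q* = 95.
With the tax collected from suppliers, supply shifts: qs = 6(p − 28) − 19.
New equilibrium: buyers pay 35.8, suppliers receive 7.8, q = 27.8. (Wedge: pb − ps = 28.)
Revenue = t · Q = 28 · 27.8 = 778.4.

Tax revenue = 778.4.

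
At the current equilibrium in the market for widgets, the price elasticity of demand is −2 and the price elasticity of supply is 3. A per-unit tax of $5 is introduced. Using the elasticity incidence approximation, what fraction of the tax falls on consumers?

Incidence ratio: consumers' share ≈ εs / (εs + |εd|) = 3 / (3 + 2) = 0.6.
Supply is the more elastic side, so consumers bear the larger share.

Consumers' share ≈ 0.6.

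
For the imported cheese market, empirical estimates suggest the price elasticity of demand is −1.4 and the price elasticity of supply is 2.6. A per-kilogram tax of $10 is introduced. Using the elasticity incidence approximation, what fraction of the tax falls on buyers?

Incidence ratio: buyers' share ≈ εs / (εs + |εd|) = 2.6 / (2.6 + 1.4) = 0.65.
Supply is the more elastic side, so buyers bear the larger share.

Buyers' share ≈ 0.65.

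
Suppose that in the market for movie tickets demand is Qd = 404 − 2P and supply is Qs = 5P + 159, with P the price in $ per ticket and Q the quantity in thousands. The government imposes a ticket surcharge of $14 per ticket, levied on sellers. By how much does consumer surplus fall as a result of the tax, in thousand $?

Before the tax: set 404 − 2P = 5P + 159 → P* = $35, Q* = 334.
With the tax collected from sellers, supply shifts: Qs = 5(P − 14) + 159.
Solving gives Q = 314 with buyers paying $45 and sellers receiving $31 (the $14 wedge).
ΔCS is the trapezoid between Q = 314 and Q = 334 of height $10: ½ · (334 + 314) · 10 = $3240.

Consumer surplus falls by $3240 thousand.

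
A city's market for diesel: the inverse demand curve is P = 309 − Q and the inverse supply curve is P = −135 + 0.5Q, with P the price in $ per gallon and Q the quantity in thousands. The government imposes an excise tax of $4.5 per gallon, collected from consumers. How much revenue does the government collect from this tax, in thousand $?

Tax revenue = $1318.5 thousand.

Inverting to Q(P) form: Qd = 309 − P; Qs = 2P + 270.
Without the tax, 309 − P = 2P + 270 gives 3P = 39, so P* = $13 and Q* = 296.
With the tax collected from consumers, demand (in seller-price terms) shifts: Qd = 309 − (P + 4.5).
Solving gives Q = 293 with consumers paying $16 and producers receiving $11.5 (the $4.5 wedge).
Revenue = t · Q = 4.5 · 293 = $1318.5.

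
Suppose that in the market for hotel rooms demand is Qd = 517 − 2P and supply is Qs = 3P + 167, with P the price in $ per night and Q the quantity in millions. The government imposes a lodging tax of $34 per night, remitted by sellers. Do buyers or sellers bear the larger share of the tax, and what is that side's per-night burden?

Buyers bear the larger share: $20.4 per night.

Without the tax, 517 − 2P = 3P + 167 gives 5P = 350, so P* = $70 and Q* = 377.
With the tax collected from sellers, supply shifts: Qs = 3(P − 34) + 167.
Solving gives Q = 336.2 with buyers paying $90.4 and sellers receiving $56.4 (the $34 wedge).
Per-night burden: buyers $20.4, sellers $13.6.
Buyers take the larger share because demand is less price-elastic here (demand slope 2 vs supply slope 3).
The less price-elastic side of the market bears the larger share of a per-unit tax.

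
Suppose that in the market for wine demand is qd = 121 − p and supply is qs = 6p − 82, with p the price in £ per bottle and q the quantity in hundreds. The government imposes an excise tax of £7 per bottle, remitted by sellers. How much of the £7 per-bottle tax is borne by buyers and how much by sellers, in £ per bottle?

Without the tax, 121 − p = 6p − 82 gives 7p = 203, so p* = £29 and q* = 92.
With the tax collected from sellers, supply shifts: qs = 6(p − 7) − 82.
New equilibrium: buyers pay £35, sellers receive £28, q = 86. (Wedge: pb − ps = 7.)
Burden on buyers: £6; on sellers: £1. (They sum to £7.)

Buyers bear £6 per bottle; sellers bear £1 per bottle.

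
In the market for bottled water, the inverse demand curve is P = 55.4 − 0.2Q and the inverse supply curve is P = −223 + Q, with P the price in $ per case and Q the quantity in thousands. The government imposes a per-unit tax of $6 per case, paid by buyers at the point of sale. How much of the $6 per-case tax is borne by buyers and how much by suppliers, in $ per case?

Rewrite in direct form: Qd = 277 − 5P and Qs = P + 223.
Before the tax: set 277 − 5P = P + 223 → P* = $9, Q* = 232.
With the tax collected from buyers, demand (in seller-price terms) shifts: Qd = 277 − 5(P + 6).
New equilibrium: buyers pay $10, suppliers receive $4, Q = 227. (Wedge: Pb − Ps = 6.)
Burden on buyers: $1; on suppliers: $5. (They sum to $6.)
The less price-elastic side of the market bears the larger share of a per-unit tax.

Buyers bear $1 per case; suppliers bear $5 per case.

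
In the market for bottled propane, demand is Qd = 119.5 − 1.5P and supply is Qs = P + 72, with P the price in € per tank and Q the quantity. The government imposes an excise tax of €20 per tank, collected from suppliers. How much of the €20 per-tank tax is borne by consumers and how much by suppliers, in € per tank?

Without the tax, 119.5 − 1.5P = P + 72 gives 2.5P = 47.5, so P* = €19 and Q* = 91.
With the tax collected from suppliers, supply shifts: Qs = (P − 20) + 72.
Solving gives Q = 79 with consumers paying €27 and suppliers receiving €7 (the €20 wedge).
Burden on consumers: €8; on suppliers: €12. (They sum to €20.)

Consumers bear €8 per tank; suppliers bear €12 per tank.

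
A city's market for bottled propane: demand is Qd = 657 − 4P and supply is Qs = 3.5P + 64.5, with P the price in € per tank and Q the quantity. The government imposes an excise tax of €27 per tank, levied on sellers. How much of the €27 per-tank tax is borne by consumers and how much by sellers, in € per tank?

Before the tax: set 657 − 4P = 3.5P + 64.5 → P* = €79, Q* = 341.
With the tax collected from sellers, supply shifts: Qs = 3.5(P − 27) + 64.5.
New equilibrium: consumers pay €91.6, sellers receive €64.6, Q = 290.6. (Wedge: Pb − Ps = 27.)
Burden on consumers: €12.6; on sellers: €14.4. (They sum to €27.)
The less price-elastic side of the market bears the larger share of a per-unit tax.

Consumers bear €12.6 per tank; sellers bear €14.4 per tank.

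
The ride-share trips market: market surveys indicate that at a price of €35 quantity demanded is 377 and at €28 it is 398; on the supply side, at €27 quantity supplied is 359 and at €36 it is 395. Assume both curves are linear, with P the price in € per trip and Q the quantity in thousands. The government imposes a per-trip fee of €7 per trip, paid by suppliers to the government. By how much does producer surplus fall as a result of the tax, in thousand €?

Demand slope: (398 − 377)/(28 − 35) = -3, so Qd = 482 − 3P.
Supply slope: (395 − 359)/(36 − 27) = 4, so Qs = 4P + 251.
Without the tax, 482 − 3P = 4P + 251 gives 7P = 231, so P* = €33 and Q* = 383.
With the tax collected from suppliers, supply shifts: Qs = 4(P − 7) + 251.
Solving gives Q = 371 with buyers paying €37 and suppliers receiving €30 (the €7 wedge).
ΔPS is the trapezoid between Q = 371 and Q = 383 of height €3: ½ · (383 + 371) · 3 = €1131.

Producer surplus falls by €1131 thousand.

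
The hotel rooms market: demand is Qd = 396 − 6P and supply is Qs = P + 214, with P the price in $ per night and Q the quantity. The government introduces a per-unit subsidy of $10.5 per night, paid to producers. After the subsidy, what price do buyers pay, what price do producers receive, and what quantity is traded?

Buyers pay $24.5; producers receive $35; quantity = 249.

Without the subsidy, 396 − 6P = P + 214 gives 7P = 182, so P* = $26 and Q* = 240.
With a per-unit subsidy paid to producers, each receives P + 10.5 per unit sold, so supply becomes Qs = (P + 10.5) + 214.
New equilibrium: buyers pay $24.5, producers receive $35, Q = 249. (Wedge: Pb − Ps = −10.5.)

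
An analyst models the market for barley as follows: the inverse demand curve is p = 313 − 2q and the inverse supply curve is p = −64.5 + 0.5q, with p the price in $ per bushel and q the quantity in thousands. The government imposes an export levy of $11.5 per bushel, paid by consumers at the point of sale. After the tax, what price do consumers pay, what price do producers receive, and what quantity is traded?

Rewrite in direct form: qd = 156.5 − 0.5p and qs = 2p + 129.
Before the tax: set 156.5 − 0.5p = 2p + 129 → p* = $11, q* = 151.
With the tax collected from consumers, demand (in seller-price terms) shifts: qd = 156.5 − 0.5(p + 11.5).
New equilibrium: consumers pay $20.2, producers receive $8.7, q = 146.4. (Wedge: pb − ps = 11.5.)

Consumers pay $20.2; producers receive $8.7; quantity = 146.4.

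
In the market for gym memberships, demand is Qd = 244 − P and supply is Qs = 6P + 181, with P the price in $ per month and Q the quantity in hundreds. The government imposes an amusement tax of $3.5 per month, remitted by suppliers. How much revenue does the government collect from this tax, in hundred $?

Tax revenue = $812 hundred.

Before the tax: set 244 − P = 6P + 181 → P* = $9, Q* = 235.
With the tax collected from suppliers, supply shifts: Qs = 6(P − 3.5) + 181.
Solving gives Q = 232 with consumers paying $12 and suppliers receiving $8.5 (the $3.5 wedge).
Revenue = t · Q = 3.5 · 232 = $812.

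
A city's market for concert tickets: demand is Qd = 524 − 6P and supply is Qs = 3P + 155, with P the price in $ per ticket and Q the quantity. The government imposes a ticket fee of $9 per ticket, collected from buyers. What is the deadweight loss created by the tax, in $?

Deadweight loss = $81.

Before the tax: set 524 − 6P = 3P + 155 → P* = $41, Q* = 278.
With the tax collected from buyers, demand (in seller-price terms) shifts: Qd = 524 − 6(P + 9).
New equilibrium: buyers pay $44, producers receive $35, Q = 260. (Wedge: Pb − Ps = 9.)
Quantity falls by |ΔQ| = |278 − 260| = 18.
DWL = ½ · t · |ΔQ| = ½ · 9 · 18 = $81.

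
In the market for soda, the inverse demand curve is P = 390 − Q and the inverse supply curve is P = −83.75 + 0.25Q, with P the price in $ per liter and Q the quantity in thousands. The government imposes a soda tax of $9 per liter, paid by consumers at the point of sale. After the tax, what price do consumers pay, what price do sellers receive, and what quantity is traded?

Rewrite in direct form: Qd = 390 − P and Qs = 4P + 335.
Without the tax, 390 − P = 4P + 335 gives 5P = 55, so P* = $11 and Q* = 379.
With the tax collected from consumers, demand (in seller-price terms) shifts: Qd = 390 − (P + 9).
New equilibrium: consumers pay $18.2, sellers receive $9.2, Q = 371.8. (Wedge: Pb − Ps = 9.)
The less price-elastic side of the market bears the larger share of a per-unit tax.

Consumers pay $18.2; sellers receive $9.2; quantity = 371.8.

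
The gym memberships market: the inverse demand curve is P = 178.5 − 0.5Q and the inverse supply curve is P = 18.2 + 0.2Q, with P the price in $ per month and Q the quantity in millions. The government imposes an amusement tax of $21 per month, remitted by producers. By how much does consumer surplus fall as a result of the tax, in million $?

Inverting to Q(P) form: Qd = 357 − 2P; Qs = 5P − 91.
Without the tax, 357 − 2P = 5P − 91 gives 7P = 448, so P* = $64 and Q* = 229.
With the tax collected from producers, supply shifts: Qs = 5(P − 21) − 91.
New equilibrium: consumers pay $79, producers receive $58, Q = 199. (Wedge: Pb − Ps = 21.)
ΔCS is the trapezoid between Q = 199 and Q = 229 of height $15: ½ · (229 + 199) · 15 = $3210.

Consumer surplus falls by $3210 million.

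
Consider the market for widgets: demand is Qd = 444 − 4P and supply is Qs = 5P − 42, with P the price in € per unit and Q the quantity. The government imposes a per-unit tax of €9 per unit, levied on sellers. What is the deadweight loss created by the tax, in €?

Before the tax: set 444 − 4P = 5P − 42 → P* = €54, Q* = 228.
With the tax collected from sellers, supply shifts: Qs = 5(P − 9) − 42.
Solving gives Q = 208 with consumers paying €59 and sellers receiving €50 (the €9 wedge).
Quantity falls by |ΔQ| = |228 − 208| = 20.
DWL = ½ · t · |ΔQ| = ½ · 9 · 20 = €90.

Deadweight loss = €90.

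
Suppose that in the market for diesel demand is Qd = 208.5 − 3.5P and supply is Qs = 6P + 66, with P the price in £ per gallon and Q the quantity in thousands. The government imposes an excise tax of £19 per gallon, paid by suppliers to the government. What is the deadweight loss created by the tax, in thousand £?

Without the tax, 208.5 − 3.5P = 6P + 66 gives 9.5P = 142.5, so P* = £15 and Q* = 156.
With the tax collected from suppliers, supply shifts: Qs = 6(P − 19) + 66.
New equilibrium: buyers pay £27, suppliers receive £8, Q = 114. (Wedge: Pb − Ps = 19.)
Quantity falls by |ΔQ| = |156 − 114| = 42.
DWL = ½ · t · |ΔQ| = ½ · 19 · 42 = £399.

Deadweight loss = £399 thousand.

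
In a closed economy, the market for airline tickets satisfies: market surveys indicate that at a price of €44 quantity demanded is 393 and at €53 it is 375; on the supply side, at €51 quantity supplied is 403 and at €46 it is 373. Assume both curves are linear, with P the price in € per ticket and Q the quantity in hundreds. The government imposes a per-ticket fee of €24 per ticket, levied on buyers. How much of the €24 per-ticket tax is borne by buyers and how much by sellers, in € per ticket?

Buyers bear €18 per ticket; sellers bear €6 per ticket.

Demand slope: (375 − 393)/(53 − 44) = -2, so Qd = 481 − 2P.
Supply slope: (373 − 403)/(46 − 51) = 6, so Qs = 6P + 97.
Before the tax: set 481 − 2P = 6P + 97 → P* = €48, Q* = 385.
With the tax collected from buyers, demand (in seller-price terms) shifts: Qd = 481 − 2(P + 24).
Solving gives Q = 349 with buyers paying €66 and sellers receiving €42 (the €24 wedge).
Burden on buyers: €18; on sellers: €6. (They sum to €24.)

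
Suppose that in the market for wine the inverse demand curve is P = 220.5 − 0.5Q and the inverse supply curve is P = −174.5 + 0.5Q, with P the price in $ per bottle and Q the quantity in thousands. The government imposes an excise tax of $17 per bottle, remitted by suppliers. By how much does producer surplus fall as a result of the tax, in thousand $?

Producer surplus falls by $3285.25 thousand.

Inverting to Q(P) form: Qd = 441 − 2P; Qs = 2P + 349.
Before the tax: set 441 − 2P = 2P + 349 → P* = $23, Q* = 395.
With the tax collected from suppliers, supply shifts: Qs = 2(P − 17) + 349.
Solving gives Q = 378 with consumers paying $31.5 and suppliers receiving $14.5 (the $17 wedge).
ΔPS is the trapezoid between Q = 378 and Q = 395 of height $8.5: ½ · (395 + 378) · 8.5 = $3285.25.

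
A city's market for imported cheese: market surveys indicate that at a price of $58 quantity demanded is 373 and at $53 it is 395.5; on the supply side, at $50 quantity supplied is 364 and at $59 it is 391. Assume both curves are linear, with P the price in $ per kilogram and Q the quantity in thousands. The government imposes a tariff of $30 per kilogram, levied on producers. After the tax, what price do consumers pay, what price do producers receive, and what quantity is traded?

Consumers pay $68; producers receive $38; quantity = 328.

Demand slope: (395.5 − 373)/(53 − 58) = -4.5, so Qd = 634 − 4.5P.
Supply slope: (391 − 364)/(59 − 50) = 3, so Qs = 3P + 214.
Before the tax: set 634 − 4.5P = 3P + 214 → P* = $56, Q* = 382.
With the tax collected from producers, supply shifts: Qs = 3(P − 30) + 214.
Solving gives Q = 328 with consumers paying $68 and producers receiving $38 (the $30 wedge).
The less price-elastic side of the market bears the larger share of a per-unit tax.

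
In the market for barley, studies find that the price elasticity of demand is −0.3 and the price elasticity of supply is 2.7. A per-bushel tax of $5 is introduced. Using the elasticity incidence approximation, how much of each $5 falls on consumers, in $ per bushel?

Consumers bear ≈ $4.5 per bushel.

Incidence ratio: consumers' share ≈ εs / (εs + |εd|) = 2.7 / (2.7 + 0.3) = 0.9.
So consumers bear ≈ 0.9 × $5 = $4.5; suppliers bear $0.5.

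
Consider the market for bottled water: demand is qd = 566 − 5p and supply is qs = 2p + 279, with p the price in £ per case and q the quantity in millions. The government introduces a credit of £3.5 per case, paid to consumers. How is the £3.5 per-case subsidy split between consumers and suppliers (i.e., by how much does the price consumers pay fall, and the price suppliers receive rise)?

Consumers gain £1 per case; suppliers gain £2.5 per case.

Before the subsidy: set 566 − 5p = 2p + 279 → p* = £41, q* = 361.
With a per-unit subsidy paid to consumers, each effectively pays p − 3.5, so demand becomes qd = 566 − 5(p − 3.5).
Solving gives q = 366 with consumers paying £40 and suppliers receiving £43.5 (the £3.5 wedge).
Gain to consumers: £1; to suppliers: £2.5. (They sum to £3.5.)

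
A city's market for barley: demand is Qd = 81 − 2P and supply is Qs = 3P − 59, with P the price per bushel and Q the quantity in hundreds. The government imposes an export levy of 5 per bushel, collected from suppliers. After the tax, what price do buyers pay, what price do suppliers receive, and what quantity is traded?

Without the tax, 81 − 2P = 3P − 59 gives 5P = 140, so P* = 28 and Q* = 25.
With the tax collected from suppliers, supply shifts: Qs = 3(P − 5) − 59.
Solving gives Q = 19 with buyers paying 31 and suppliers receiving 26 (the 5 wedge).

Buyers pay 31; suppliers receive 26; quantity = 19.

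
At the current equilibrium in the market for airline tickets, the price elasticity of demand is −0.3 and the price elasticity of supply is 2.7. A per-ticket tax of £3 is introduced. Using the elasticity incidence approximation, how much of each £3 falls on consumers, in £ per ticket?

Consumers bear ≈ £2.7 per ticket.

Incidence ratio: consumers' share ≈ εs / (εs + |εd|) = 2.7 / (2.7 + 0.3) = 0.9.
So consumers bear ≈ 0.9 × £3 = £2.7; producers bear £0.3.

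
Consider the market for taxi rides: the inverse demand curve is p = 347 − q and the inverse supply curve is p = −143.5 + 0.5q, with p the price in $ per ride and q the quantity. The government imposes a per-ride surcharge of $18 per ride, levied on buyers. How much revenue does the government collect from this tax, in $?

Inverting to q(p) form: qd = 347 − p; qs = 2p + 287.
Without the tax, 347 − p = 2p + 287 gives 3p = 60, so p* = $20 and q* = 327.
With the tax collected from buyers, demand (in seller-price terms) shifts: qd = 347 − (p + 18).
New equilibrium: buyers pay $32, suppliers receive $14, q = 315. (Wedge: pb − ps = 18.)
Revenue = t · Q = 18 · 315 = $5670.

Tax revenue = $5670.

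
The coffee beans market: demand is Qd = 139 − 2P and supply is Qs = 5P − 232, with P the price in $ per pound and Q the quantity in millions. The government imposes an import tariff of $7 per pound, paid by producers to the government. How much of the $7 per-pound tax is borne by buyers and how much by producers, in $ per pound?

Buyers bear $5 per pound; producers bear $2 per pound.

Without the tax, 139 − 2P = 5P − 232 gives 7P = 371, so P* = $53 and Q* = 33.
With the tax collected from producers, supply shifts: Qs = 5(P − 7) − 232.
New equilibrium: buyers pay $58, producers receive $51, Q = 23. (Wedge: Pb − Ps = 7.)
Burden on buyers: $5; on producers: $2. (They sum to $7.)
The less price-elastic side of the market bears the larger share of a per-unit tax.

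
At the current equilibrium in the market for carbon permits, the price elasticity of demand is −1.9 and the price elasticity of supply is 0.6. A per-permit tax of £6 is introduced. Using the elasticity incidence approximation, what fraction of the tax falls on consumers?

Incidence ratio: consumers' share ≈ εs / (εs + |εd|) = 0.6 / (0.6 + 1.9) = 0.24.
Supply is the less elastic side, so consumers bear the smaller share.

Consumers' share ≈ 0.24.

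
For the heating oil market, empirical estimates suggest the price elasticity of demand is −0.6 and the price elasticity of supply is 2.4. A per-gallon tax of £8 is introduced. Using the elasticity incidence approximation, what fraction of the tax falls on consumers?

Consumers' share ≈ 0.8.

Incidence ratio: consumers' share ≈ εs / (εs + |εd|) = 2.4 / (2.4 + 0.6) = 0.8.
Supply is the more elastic side, so consumers bear the larger share.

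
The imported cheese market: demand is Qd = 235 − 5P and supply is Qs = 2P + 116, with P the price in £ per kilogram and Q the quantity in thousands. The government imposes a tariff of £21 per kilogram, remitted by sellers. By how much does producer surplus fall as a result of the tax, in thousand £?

Producer surplus falls by £2025 thousand.

Without the tax, 235 − 5P = 2P + 116 gives 7P = 119, so P* = £17 and Q* = 150.
With the tax collected from sellers, supply shifts: Qs = 2(P − 21) + 116.
New equilibrium: consumers pay £23, sellers receive £2, Q = 120. (Wedge: Pb − Ps = 21.)
ΔPS is the trapezoid between Q = 120 and Q = 150 of height £15: ½ · (150 + 120) · 15 = £2025.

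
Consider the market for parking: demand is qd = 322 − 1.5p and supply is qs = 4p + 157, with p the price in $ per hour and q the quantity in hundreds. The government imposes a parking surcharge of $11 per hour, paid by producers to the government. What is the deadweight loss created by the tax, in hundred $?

Without the tax, 322 − 1.5p = 4p + 157 gives 5.5p = 165, so p* = $30 and q* = 277.
With the tax collected from producers, supply shifts: qs = 4(p − 11) + 157.
Solving gives q = 265 with buyers paying $38 and producers receiving $27 (the $11 wedge).
Quantity falls by |ΔQ| = |277 − 265| = 12.
DWL = ½ · t · |ΔQ| = ½ · 11 · 12 = $66.

Deadweight loss = $66 hundred.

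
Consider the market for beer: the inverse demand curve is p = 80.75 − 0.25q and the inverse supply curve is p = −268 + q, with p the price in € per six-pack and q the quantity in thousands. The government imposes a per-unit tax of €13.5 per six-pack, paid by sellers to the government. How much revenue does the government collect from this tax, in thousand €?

Tax revenue = €3620.7 thousand.

Inverting to q(p) form: qd = 323 − 4p; qs = p + 268.
Before the tax: set 323 − 4p = p + 268 → p* = €11, q* = 279.
With the tax collected from sellers, supply shifts: qs = (p − 13.5) + 268.
Solving gives q = 268.2 with buyers paying €13.7 and sellers receiving €0.2 (the €13.5 wedge).
Revenue = t · Q = 13.5 · 268.2 = €3620.7.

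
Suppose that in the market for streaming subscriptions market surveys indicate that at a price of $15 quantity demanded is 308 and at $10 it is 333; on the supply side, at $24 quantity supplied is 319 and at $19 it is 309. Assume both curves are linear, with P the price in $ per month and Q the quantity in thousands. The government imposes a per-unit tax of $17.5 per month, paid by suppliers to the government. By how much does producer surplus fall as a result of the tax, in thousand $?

Producer surplus falls by $3631.25 thousand.

Demand slope: (333 − 308)/(10 − 15) = -5, so Qd = 383 − 5P.
Supply slope: (309 − 319)/(19 − 24) = 2, so Qs = 2P + 271.
Without the tax, 383 − 5P = 2P + 271 gives 7P = 112, so P* = $16 and Q* = 303.
With the tax collected from suppliers, supply shifts: Qs = 2(P − 17.5) + 271.
New equilibrium: buyers pay $21, suppliers receive $3.5, Q = 278. (Wedge: Pb − Ps = 17.5.)
ΔPS is the trapezoid between Q = 278 and Q = 303 of height $12.5: ½ · (303 + 278) · 12.5 = $3631.25.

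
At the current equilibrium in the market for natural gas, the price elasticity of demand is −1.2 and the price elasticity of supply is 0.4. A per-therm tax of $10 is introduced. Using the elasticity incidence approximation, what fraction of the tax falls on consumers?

Incidence ratio: consumers' share ≈ εs / (εs + |εd|) = 0.4 / (0.4 + 1.2) = 0.25.
Supply is the less elastic side, so consumers bear the smaller share.

Consumers' share ≈ 0.25.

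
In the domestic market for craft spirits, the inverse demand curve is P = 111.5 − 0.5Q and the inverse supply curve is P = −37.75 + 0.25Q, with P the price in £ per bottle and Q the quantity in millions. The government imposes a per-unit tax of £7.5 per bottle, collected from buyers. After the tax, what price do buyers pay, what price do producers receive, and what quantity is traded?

Inverting to Q(P) form: Qd = 223 − 2P; Qs = 4P + 151.
Without the tax, 223 − 2P = 4P + 151 gives 6P = 72, so P* = £12 and Q* = 199.
With the tax collected from buyers, demand (in seller-price terms) shifts: Qd = 223 − 2(P + 7.5).
Solving gives Q = 189 with buyers paying £17 and producers receiving £9.5 (the £7.5 wedge).
The less price-elastic side of the market bears the larger share of a per-unit tax.

Buyers pay £17; producers receive £9.5; quantity = 189.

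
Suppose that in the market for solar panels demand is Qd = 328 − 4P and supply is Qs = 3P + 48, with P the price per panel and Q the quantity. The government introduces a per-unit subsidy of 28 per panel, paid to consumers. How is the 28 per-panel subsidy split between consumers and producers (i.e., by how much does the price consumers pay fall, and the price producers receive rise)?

Consumers gain 12 per panel; producers gain 16 per panel.

Before the subsidy: set 328 − 4P = 3P + 48 → P* = 40, Q* = 168.
With a per-unit subsidy paid to consumers, each effectively pays P − 28, so demand becomes Qd = 328 − 4(P − 28).
Solving gives Q = 216 with consumers paying 28 and producers receiving 56 (the 28 wedge).
Gain to consumers: 12; to producers: 16. (They sum to 28.)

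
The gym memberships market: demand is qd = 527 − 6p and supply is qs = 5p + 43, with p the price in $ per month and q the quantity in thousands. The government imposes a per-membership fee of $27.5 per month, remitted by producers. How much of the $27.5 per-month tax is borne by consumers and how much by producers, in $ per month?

Before the tax: set 527 − 6p = 5p + 43 → p* = $44, q* = 263.
With the tax collected from producers, supply shifts: qs = 5(p − 27.5) + 43.
New equilibrium: consumers pay $56.5, producers receive $29, q = 188. (Wedge: pb − ps = 27.5.)
Burden on consumers: $12.5; on producers: $15. (They sum to $27.5.)
The less price-elastic side of the market bears the larger share of a per-unit tax.

Consumers bear $12.5 per month; producers bear $15 per month.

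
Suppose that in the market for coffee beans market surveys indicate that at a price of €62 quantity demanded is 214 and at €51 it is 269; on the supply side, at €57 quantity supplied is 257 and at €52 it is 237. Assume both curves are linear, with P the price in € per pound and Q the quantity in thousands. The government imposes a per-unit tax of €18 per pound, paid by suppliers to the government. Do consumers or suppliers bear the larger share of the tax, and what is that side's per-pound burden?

Demand slope: (269 − 214)/(51 − 62) = -5, so Qd = 524 − 5P.
Supply slope: (237 − 257)/(52 − 57) = 4, so Qs = 4P + 29.
Before the tax: set 524 − 5P = 4P + 29 → P* = €55, Q* = 249.
With the tax collected from suppliers, supply shifts: Qs = 4(P − 18) + 29.
New equilibrium: consumers pay €63, suppliers receive €45, Q = 209. (Wedge: Pb − Ps = 18.)
Per-pound burden: consumers €8, suppliers €10.
Suppliers take the larger share because supply is less price-elastic here (demand slope 5 vs supply slope 4).
The less price-elastic side of the market bears the larger share of a per-unit tax.

Suppliers bear the larger share: €10 per pound.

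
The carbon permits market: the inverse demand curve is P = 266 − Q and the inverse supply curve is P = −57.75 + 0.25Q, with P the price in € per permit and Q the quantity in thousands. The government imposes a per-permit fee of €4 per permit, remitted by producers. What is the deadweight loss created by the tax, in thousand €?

Inverting to Q(P) form: Qd = 266 − P; Qs = 4P + 231.
Without the tax, 266 − P = 4P + 231 gives 5P = 35, so P* = €7 and Q* = 259.
With the tax collected from producers, supply shifts: Qs = 4(P − 4) + 231.
Solving gives Q = 255.8 with consumers paying €10.2 and producers receiving €6.2 (the €4 wedge).
Quantity falls by |ΔQ| = |259 − 255.8| = 3.2.
DWL = ½ · t · |ΔQ| = ½ · 4 · 3.2 = €6.4.

Deadweight loss = €6.4 thousand.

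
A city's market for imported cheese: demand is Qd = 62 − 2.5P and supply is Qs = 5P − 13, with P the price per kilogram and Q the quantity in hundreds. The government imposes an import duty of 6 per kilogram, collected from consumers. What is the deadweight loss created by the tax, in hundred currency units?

Deadweight loss = 30 hundred.

Before the tax: set 62 − 2.5P = 5P − 13 → P* = 10, Q* = 37.
With the tax collected from consumers, demand (in seller-price terms) shifts: Qd = 62 − 2.5(P + 6).
New equilibrium: consumers pay 14, suppliers receive 8, Q = 27. (Wedge: Pb − Ps = 6.)
Quantity falls by |ΔQ| = |37 − 27| = 10.
DWL = ½ · t · |ΔQ| = ½ · 6 · 10 = 30.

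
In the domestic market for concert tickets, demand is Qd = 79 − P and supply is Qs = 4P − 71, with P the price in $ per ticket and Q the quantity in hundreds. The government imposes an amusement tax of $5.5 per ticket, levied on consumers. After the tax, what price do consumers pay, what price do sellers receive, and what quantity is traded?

Without the tax, 79 − P = 4P − 71 gives 5P = 150, so P* = $30 and Q* = 49.
With the tax collected from consumers, demand (in seller-price terms) shifts: Qd = 79 − (P + 5.5).
Solving gives Q = 44.6 with consumers paying $34.4 and sellers receiving $28.9 (the $5.5 wedge).
The less price-elastic side of the market bears the larger share of a per-unit tax.

Consumers pay $34.4; sellers receive $28.9; quantity = 44.6.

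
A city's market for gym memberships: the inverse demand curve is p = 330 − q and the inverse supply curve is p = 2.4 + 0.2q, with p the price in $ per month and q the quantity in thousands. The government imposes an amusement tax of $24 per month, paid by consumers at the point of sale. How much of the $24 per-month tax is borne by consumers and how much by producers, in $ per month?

Consumers bear $20 per month; producers bear $4 per month.

Rewrite in direct form: qd = 330 − p and qs = 5p − 12.
Without the tax, 330 − p = 5p − 12 gives 6p = 342, so p* = $57 and q* = 273.
With the tax collected from consumers, demand (in seller-price terms) shifts: qd = 330 − (p + 24).
Solving gives q = 253 with consumers paying $77 and producers receiving $53 (the $24 wedge).
Burden on consumers: $20; on producers: $4. (They sum to $24.)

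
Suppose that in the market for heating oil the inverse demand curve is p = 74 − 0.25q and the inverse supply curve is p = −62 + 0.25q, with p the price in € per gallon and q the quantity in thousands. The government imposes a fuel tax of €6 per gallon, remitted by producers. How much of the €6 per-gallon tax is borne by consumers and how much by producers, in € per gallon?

Inverting to q(p) form: qd = 296 − 4p; qs = 4p + 248.
Before the tax: set 296 − 4p = 4p + 248 → p* = €6, q* = 272.
With the tax collected from producers, supply shifts: qs = 4(p − 6) + 248.
New equilibrium: consumers pay €9, producers receive €3, q = 260. (Wedge: pb − ps = 6.)
Burden on consumers: €3; on producers: €3. (They sum to €6.)
The less price-elastic side of the market bears the larger share of a per-unit tax.

Consumers bear €3 per gallon; producers bear €3 per gallon.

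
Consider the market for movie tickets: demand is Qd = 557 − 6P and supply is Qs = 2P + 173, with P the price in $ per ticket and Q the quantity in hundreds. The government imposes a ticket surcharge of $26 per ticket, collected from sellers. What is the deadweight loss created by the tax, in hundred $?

Deadweight loss = $507 hundred.

Before the tax: set 557 − 6P = 2P + 173 → P* = $48, Q* = 269.
With the tax collected from sellers, supply shifts: Qs = 2(P − 26) + 173.
Solving gives Q = 230 with consumers paying $54.5 and sellers receiving $28.5 (the $26 wedge).
Quantity falls by |ΔQ| = |269 − 230| = 39.
DWL = ½ · t · |ΔQ| = ½ · 26 · 39 = $507.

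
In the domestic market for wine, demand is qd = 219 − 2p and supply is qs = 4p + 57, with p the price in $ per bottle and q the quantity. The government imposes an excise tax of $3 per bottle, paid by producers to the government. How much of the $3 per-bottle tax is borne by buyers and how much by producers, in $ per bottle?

Buyers bear $2 per bottle; producers bear $1 per bottle.

Before the tax: set 219 − 2p = 4p + 57 → p* = $27, q* = 165.
With the tax collected from producers, supply shifts: qs = 4(p − 3) + 57.
Solving gives q = 161 with buyers paying $29 and producers receiving $26 (the $3 wedge).
Burden on buyers: $2; on producers: $1. (They sum to $3.)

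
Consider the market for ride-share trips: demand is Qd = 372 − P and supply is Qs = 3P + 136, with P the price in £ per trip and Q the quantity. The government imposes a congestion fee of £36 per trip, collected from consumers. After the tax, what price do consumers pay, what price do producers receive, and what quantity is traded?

Without the tax, 372 − P = 3P + 136 gives 4P = 236, so P* = £59 and Q* = 313.
With the tax collected from consumers, demand (in seller-price terms) shifts: Qd = 372 − (P + 36).
New equilibrium: consumers pay £86, producers receive £50, Q = 286. (Wedge: Pb − Ps = 36.)

Consumers pay £86; producers receive £50; quantity = 286.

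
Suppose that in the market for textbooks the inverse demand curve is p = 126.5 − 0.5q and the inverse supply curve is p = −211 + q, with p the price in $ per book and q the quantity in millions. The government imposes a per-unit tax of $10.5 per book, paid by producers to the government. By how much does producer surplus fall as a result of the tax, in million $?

Inverting to q(p) form: qd = 253 − 2p; qs = p + 211.
Before the tax: set 253 − 2p = p + 211 → p* = $14, q* = 225.
With the tax collected from producers, supply shifts: qs = (p − 10.5) + 211.
Solving gives q = 218 with consumers paying $17.5 and producers receiving $7 (the $10.5 wedge).
ΔPS is the trapezoid between Q = 218 and Q = 225 of height $7: ½ · (225 + 218) · 7 = $1550.5.

Producer surplus falls by $1550.5 million.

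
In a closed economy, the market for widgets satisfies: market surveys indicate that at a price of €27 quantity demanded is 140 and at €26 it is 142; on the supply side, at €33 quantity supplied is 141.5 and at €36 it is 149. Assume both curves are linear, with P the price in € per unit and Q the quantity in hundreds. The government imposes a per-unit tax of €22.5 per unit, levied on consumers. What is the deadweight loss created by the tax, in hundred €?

Demand slope: (142 − 140)/(26 − 27) = -2, so Qd = 194 − 2P.
Supply slope: (149 − 141.5)/(36 − 33) = 2.5, so Qs = 2.5P + 59.
Without the tax, 194 − 2P = 2.5P + 59 gives 4.5P = 135, so P* = €30 and Q* = 134.
With the tax collected from consumers, demand (in seller-price terms) shifts: Qd = 194 − 2(P + 22.5).
Solving gives Q = 109 with consumers paying €42.5 and sellers receiving €20 (the €22.5 wedge).
Quantity falls by |ΔQ| = |134 − 109| = 25.
DWL = ½ · t · |ΔQ| = ½ · 22.5 · 25 = €281.25.

Deadweight loss = €281.25 hundred.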